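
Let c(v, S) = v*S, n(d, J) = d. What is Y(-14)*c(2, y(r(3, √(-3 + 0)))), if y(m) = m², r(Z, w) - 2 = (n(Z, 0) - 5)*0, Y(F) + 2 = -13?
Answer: -120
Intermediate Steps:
Y(F) = -15 (Y(F) = -2 - 13 = -15)
r(Z, w) = 2 (r(Z, w) = 2 + (Z - 5)*0 = 2 + (-5 + Z)*0 = 2 + 0 = 2)
c(v, S) = S*v
Y(-14)*c(2, y(r(3, √(-3 + 0)))) = -15*2²*2 = -60*2 = -15*8 = -120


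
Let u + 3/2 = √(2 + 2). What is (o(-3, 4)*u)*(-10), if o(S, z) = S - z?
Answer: 35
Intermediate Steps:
u = ½ (u = -3/2 + √(2 + 2) = -3/2 + √4 = -3/2 + 2 = ½ ≈ 0.50000)
(o(-3, 4)*u)*(-10) = ((-3 - 1*4)*(½))*(-10) = ((-3 - 4)*(½))*(-10) = -7*½*(-10) = -7/2*(-10) = 35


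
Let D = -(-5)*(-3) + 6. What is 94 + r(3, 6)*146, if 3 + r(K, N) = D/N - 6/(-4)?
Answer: -344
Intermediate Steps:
D = -9 (D = -5*3 + 6 = -15 + 6 = -9)
r(K, N) = -3/2 - 9/N (r(K, N) = -3 + (-9/N - 6/(-4)) = -3 + (-9/N - 6*(-1/4)) = -3 + (-9/N + 3/2) = -3 + (3/2 - 9/N) = -3/2 - 9/N)
94 + r(3, 6)*146 = 94 + (-3/2 - 9/6)*146 = 94 + (-3/2 - 9*1/6)*146 = 94 + (-3/2 - 3/2)*146 = 94 - 3*146 = 94 - 438 = -344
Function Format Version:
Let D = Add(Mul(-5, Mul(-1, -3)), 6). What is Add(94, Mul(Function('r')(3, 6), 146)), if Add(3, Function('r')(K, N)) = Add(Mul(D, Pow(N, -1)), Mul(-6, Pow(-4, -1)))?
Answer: -344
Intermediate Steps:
D = -9 (D = Add(Mul(-5, 3), 6) = Add(-15, 6) = -9)
Function('r')(K, N) = Add(Rational(-3, 2), Mul(-9, Pow(N, -1))) (Function('r')(K, N) = Add(-3, Add(Mul(-9, Pow(N, -1)), Mul(-6, Pow(-4, -1)))) = Add(-3, Add(Mul(-9, Pow(N, -1)), Mul(-6, Rational(-1, 4)))) = Add(-3, Add(Mul(-9, Pow(N, -1)), Rational(3, 2))) = Add(-3, Add(Rational(3, 2), Mul(-9, Pow(N, -1)))) = Add(Rational(-3, 2), Mul(-9, Pow(N, -1))))
Add(94, Mul(Function('r')(3, 6), 146)) = Add(94, Mul(Add(Rational(-3, 2), Mul(-9, Pow(6, -1))), 146)) = Add(94, Mul(Add(Rational(-3, 2), Mul(-9, Rational(1, 6))), 146)) = Add(94, Mul(Add(Rational(-3, 2), Rational(-3, 2)), 146)) = Add(94, Mul(-3, 146)) = Add(94, -438) = -344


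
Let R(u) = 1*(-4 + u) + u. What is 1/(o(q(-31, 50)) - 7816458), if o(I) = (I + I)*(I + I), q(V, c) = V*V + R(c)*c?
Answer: 1/124940026 ≈ 8.0038e-9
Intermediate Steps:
R(u) = -4 + 2*u (R(u) = (-4 + u) + u = -4 + 2*u)
q(V, c) = V² + c*(-4 + 2*c) (q(V, c) = V*V + (-4 + 2*c)*c = V² + c*(-4 + 2*c))
o(I) = 4*I² (o(I) = (2*I)*(2*I) = 4*I²)
1/(o(q(-31, 50)) - 7816458) = 1/(4*((-31)² + 2*50*(-2 + 50))² - 7816458) = 1/(4*(961 + 2*50*48)² - 7816458) = 1/(4*(961 + 4800)² - 7816458) = 1/(4*5761² - 7816458) = 1/(4*33189121 - 7816458) = 1/(132756484 - 7816458) = 1/124940026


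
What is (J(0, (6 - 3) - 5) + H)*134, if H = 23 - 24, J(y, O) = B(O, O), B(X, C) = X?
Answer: -402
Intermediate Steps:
J(y, O) = O
H = -1
(J(0, (6 - 3) - 5) + H)*134 = (((6 - 3) - 5) - 1)*134 = ((3 - 5) - 1)*134 = (-2 - 1)*134 = -3*134 = -402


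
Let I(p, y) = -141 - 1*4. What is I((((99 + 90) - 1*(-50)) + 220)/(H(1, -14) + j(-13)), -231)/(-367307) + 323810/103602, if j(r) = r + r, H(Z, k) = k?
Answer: 59476350980/19026869907 ≈ 3.1259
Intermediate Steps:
j(r) = 2*r
I(p, y) = -145 (I(p, y) = -141 - 4 = -145)
I((((99 + 90) - 1*(-50)) + 220)/(H(1, -14) + j(-13)), -231)/(-367307) + 323810/103602 = -145/(-367307) + 323810/103602 = -145*(-1/367307) + 323810*(1/103602) = 145/367307 + 161905/51801 = 59476350980/19026869907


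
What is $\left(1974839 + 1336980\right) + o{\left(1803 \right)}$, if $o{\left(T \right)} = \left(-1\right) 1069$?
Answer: $3310750$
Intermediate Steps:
$o{\left(T \right)} = -1069$
$\left(1974839 + 1336980\right) + o{\left(1803 \right)} = \left(1974839 + 1336980\right) - 1069 = 3311819 - 1069 = 3310750$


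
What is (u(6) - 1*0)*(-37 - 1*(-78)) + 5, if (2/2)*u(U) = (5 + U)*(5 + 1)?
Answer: 2711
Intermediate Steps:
u(U) = 30 + 6*U (u(U) = (5 + U)*(5 + 1) = (5 + U)*6 = 30 + 6*U)
(u(6) - 1*0)*(-37 - 1*(-78)) + 5 = ((30 + 6*6) - 1*0)*(-37 - 1*(-78)) + 5 = ((30 + 36) + 0)*(-37 + 78) + 5 = (66 + 0)*41 + 5 = 66*41 + 5 = 2706 + 5 = 2711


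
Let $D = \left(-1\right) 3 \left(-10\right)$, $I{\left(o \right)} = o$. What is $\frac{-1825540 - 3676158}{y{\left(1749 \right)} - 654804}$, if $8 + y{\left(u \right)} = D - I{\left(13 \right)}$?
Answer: $\frac{5501698}{654795} \approx 8.4022$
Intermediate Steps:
$D = 30$ ($D = \left(-3\right) \left(-10\right) = 30$)
$y{\left(u \right)} = 9$ ($y{\left(u \right)} = -8 + \left(30 - 13\right) = -8 + 17 = 9$)
$\frac{-1825540 - 3676158}{y{\left(1749 \right)} - 654804} = \frac{-1825540 - 3676158}{9 - 654804} = - \frac{5501698}{9 - 654804} = - \frac{5501698}{-654795} = \left(-5501698\right) \left(- \frac{1}{654795}\right) = \frac{5501698}{654795}$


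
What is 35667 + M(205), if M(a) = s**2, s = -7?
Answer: 35716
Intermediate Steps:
M(a) = 49 (M(a) = (-7)**2 = 49)
35667 + M(205) = 35667 + 49 = 35716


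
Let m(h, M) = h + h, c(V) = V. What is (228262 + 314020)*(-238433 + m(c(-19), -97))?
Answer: -129318530822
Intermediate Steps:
m(h, M) = 2*h
(228262 + 314020)*(-238433 + m(c(-19), -97)) = (228262 + 314020)*(-238433 + 2*(-19)) = 542282*(-238433 - 38) = 542282*(-238471) = -129318530822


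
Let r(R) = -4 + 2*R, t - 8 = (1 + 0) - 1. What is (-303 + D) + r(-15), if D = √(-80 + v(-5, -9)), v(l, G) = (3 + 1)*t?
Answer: -337 + 4*I*√3 ≈ -337.0 + 6.9282*I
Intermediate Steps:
t = 8 (t = 8 + ((1 + 0) - 1) = 8 + (1 - 1) = 8 + 0 = 8)
v(l, G) = 32 (v(l, G) = (3 + 1)*8 = 4*8 = 32)
D = 4*I*√3 (D = √(-80 + 32) = √(-48) = 4*I*√3 ≈ 6.9282*I)
(-303 + D) + r(-15) = (-303 + 4*I*√3) + (-4 + 2*(-15)) = (-303 + 4*I*√3) + (-4 - 30) = (-303 + 4*I*√3) - 34 = -337 + 4*I*√3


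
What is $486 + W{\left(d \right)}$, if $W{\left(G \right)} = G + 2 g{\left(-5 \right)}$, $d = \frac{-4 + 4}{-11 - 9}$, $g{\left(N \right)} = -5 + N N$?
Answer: $526$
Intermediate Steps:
$g{\left(N \right)} = -5 + N^{2}$
$d = 0$ ($d = \frac{0}{-20} = 0 \left(- \frac{1}{20}\right) = 0$)
$W{\left(G \right)} = 40 + G$ ($W{\left(G \right)} = G + 2 \left(-5 + \left(-5\right)^{2}\right) = G + 2 \left(-5 + 25\right) = G + 2 \cdot 20 = G + 40 = 40 + G$)
$486 + W{\left(d \right)} = 486 + \left(40 + 0\right) = 486 + 40 = 526$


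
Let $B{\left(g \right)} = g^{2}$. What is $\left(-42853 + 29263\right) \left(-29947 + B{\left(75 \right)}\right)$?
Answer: $330535980$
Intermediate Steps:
$\left(-42853 + 29263\right) \left(-29947 + B{\left(75 \right)}\right) = \left(-42853 + 29263\right) \left(-29947 + 75^{2}\right) = - 13590 \left(-29947 + 5625\right) = \left(-13590\right) \left(-24322\right) = 330535980$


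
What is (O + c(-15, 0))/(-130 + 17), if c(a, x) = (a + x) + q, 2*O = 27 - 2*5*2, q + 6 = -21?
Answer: 77/226 ≈ 0.34071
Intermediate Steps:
q = -27 (q = -6 - 21 = -27)
O = 7/2 (O = (27 - 2*5*2)/2 = (27 - 10*2)/2 = (27 - 1*20)/2 = (27 - 20)/2 = (1/2)*7 = 7/2 ≈ 3.5000)
c(a, x) = -27 + a + x (c(a, x) = (a + x) - 27 = -27 + a + x)
(O + c(-15, 0))/(-130 + 17) = (7/2 + (-27 - 15 + 0))/(-130 + 17) = (7/2 - 42)/(-113) = -77/2*(-1/113) = 77/226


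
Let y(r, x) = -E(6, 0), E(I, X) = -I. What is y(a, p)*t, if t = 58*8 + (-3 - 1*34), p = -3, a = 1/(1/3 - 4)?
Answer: 2562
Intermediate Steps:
a = -3/11 (a = 1/(⅓ - 4) = 1/(-11/3) = -3/11 ≈ -0.27273)
t = 427 (t = 464 + (-3 - 34) = 464 - 37 = 427)
y(r, x) = 6 (y(r, x) = -(-1)*6 = -1*(-6) = 6)
y(a, p)*t = 6*427 = 2562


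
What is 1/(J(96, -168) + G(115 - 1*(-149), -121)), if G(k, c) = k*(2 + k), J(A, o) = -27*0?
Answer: 1/70224 ≈ 1.4240e-5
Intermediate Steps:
J(A, o) = 0
1/(J(96, -168) + G(115 - 1*(-149), -121)) = 1/(0 + (115 - 1*(-149))*(2 + (115 - 1*(-149)))) = 1/(0 + (115 + 149)*(2 + (115 + 149))) = 1/(0 + 264*(2 + 264)) = 1/(0 + 264*266) = 1/(0 + 70224) = 1/70224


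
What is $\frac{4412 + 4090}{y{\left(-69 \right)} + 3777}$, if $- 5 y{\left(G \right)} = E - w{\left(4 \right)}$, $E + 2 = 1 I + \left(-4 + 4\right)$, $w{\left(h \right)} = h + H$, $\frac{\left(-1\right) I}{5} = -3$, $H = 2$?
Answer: $\frac{21255}{9439} \approx 2.2518$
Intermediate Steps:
$I = 15$ ($I = \left(-5\right) \left(-3\right) = 15$)
$w{\left(h \right)} = 2 + h$ ($w{\left(h \right)} = h + 2 = 2 + h$)
$E = 13$ ($E = -2 + \left(1 \cdot 15 + \left(-4 + 4\right)\right) = -2 + \left(15 + 0\right) = -2 + 15 = 13$)
$y{\left(G \right)} = - \frac{7}{5}$ ($y{\left(G \right)} = - \frac{13 - \left(2 + 4\right)}{5} = - \frac{13 - 6}{5} = \left(- \frac{1}{5}\right) 7 = - \frac{7}{5}$)
$\frac{4412 + 4090}{y{\left(-69 \right)} + 3777} = \frac{4412 + 4090}{- \frac{7}{5} + 3777} = \frac{8502}{\frac{18878}{5}} = 8502 \cdot \frac{5}{18878} = \frac{21255}{9439}$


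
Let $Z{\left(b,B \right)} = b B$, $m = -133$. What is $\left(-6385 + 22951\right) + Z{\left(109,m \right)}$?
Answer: $2069$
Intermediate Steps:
$Z{\left(b,B \right)} = B b$
$\left(-6385 + 22951\right) + Z{\left(109,m \right)} = \left(-6385 + 22951\right) - 14497 = 16566 - 14497 = 2069$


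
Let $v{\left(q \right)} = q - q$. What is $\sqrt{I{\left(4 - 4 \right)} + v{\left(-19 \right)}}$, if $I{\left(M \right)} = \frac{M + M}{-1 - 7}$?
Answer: $0$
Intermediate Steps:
$I{\left(M \right)} = - \frac{M}{4}$ ($I{\left(M \right)} = \frac{2 M}{-8} = 2 M \left(- \frac{1}{8}\right) = - \frac{M}{4}$)
$v{\left(q \right)} = 0$
$\sqrt{I{\left(4 - 4 \right)} + v{\left(-19 \right)}} = \sqrt{- \frac{4 - 4}{4} + 0} = \sqrt{\left(- \frac{1}{4}\right) 0 + 0} = \sqrt{0 + 0} = \sqrt{0} = 0$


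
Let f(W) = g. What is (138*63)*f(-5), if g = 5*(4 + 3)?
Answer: 304290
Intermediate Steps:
g = 35 (g = 5*7 = 35)
f(W) = 35
(138*63)*f(-5) = (138*63)*35 = 8694*35 = 304290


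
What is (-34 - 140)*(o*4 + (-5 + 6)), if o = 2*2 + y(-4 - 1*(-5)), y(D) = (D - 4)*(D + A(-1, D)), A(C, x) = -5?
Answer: -11310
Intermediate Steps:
y(D) = (-5 + D)*(-4 + D) (y(D) = (D - 4)*(D - 5) = (-4 + D)*(-5 + D) = (-5 + D)*(-4 + D))
o = 16 (o = 2*2 + (20 + (-4 - 1*(-5))² - 9*(-4 - 1*(-5))) = 4 + (20 + (-4 + 5)² - 9*(-4 + 5)) = 4 + (20 + 1² - 9*1) = 4 + (20 + 1 - 9) = 4 + 12 = 16)
(-34 - 140)*(o*4 + (-5 + 6)) = (-34 - 140)*(16*4 + (-5 + 6)) = -174*(64 + 1) = -174*65 = -11310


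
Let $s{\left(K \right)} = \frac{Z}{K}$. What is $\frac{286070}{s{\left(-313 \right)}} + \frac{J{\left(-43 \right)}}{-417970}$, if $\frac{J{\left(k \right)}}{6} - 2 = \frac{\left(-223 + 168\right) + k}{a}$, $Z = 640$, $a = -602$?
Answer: $- \frac{80463741810661}{575126720} \approx -1.3991 \cdot 10^{5}$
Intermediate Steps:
$J{\left(k \right)} = \frac{3777}{301} - \frac{3 k}{301}$ ($J{\left(k \right)} = 12 + 6 \frac{\left(-223 + 168\right) + k}{-602} = 12 + 6 \left(-55 + k\right) \left(- \frac{1}{602}\right) = 12 + 6 \left(\frac{55}{602} - \frac{k}{602}\right) = 12 - \left(- \frac{165}{301} + \frac{3 k}{301}\right) = \frac{3777}{301} - \frac{3 k}{301}$)
$s{\left(K \right)} = \frac{640}{K}$
$\frac{286070}{s{\left(-313 \right)}} + \frac{J{\left(-43 \right)}}{-417970} = \frac{286070}{640 \frac{1}{-313}} + \frac{\frac{3777}{301} - - \frac{3}{7}}{-417970} = \frac{286070}{640 \left(- \frac{1}{313}\right)} + \left(\frac{3777}{301} + \frac{3}{7}\right) \left(- \frac{1}{417970}\right) = \frac{286070}{- \frac{640}{313}} + \frac{558}{43} \left(- \frac{1}{417970}\right) = 286070 \left(- \frac{313}{640}\right) - \frac{279}{8986355} = - \frac{8953991}{64} - \frac{279}{8986355} = - \frac{80463741810661}{575126720}$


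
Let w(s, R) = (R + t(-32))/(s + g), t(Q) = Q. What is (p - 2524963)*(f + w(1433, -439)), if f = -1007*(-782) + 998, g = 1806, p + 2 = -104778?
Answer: -6715996344203391/3239 ≈ -2.0735e+12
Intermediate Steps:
p = -104780 (p = -2 - 104778 = -104780)
w(s, R) = (-32 + R)/(1806 + s) (w(s, R) = (R - 32)/(s + 1806) = (-32 + R)/(1806 + s))
f = 788472 (f = 787474 + 998 = 788472)
(p - 2524963)*(f + w(1433, -439)) = (-104780 - 2524963)*(788472 + (-32 - 439)/(1806 + 1433)) = -2629743*(788472 - 471/3239) = -2629743*2553860337/3239 = -6715996344203391/3239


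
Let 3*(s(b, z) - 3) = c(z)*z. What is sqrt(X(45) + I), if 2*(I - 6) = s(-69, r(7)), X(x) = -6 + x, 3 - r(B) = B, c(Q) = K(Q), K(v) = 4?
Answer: sqrt(1578)/6 ≈ 6.6207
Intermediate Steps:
c(Q) = 4
r(B) = 3 - B
s(b, z) = 3 + 4*z/3 (s(b, z) = 3 + (4*z)/3 = 3 + 4*z/3)
I = 29/6 (I = 6 + (3 + 4*(3 - 1*7)/3)/2 = 6 + (3 + 4*(3 - 7)/3)/2 = 6 + (3 + (4/3)*(-4))/2 = 6 + (3 - 16/3)/2 = 6 + (1/2)*(-7/3) = 6 - 7/6 = 29/6 ≈ 4.8333)
sqrt(X(45) + I) = sqrt((-6 + 45) + 29/6) = sqrt(39 + 29/6) = sqrt(263/6) = sqrt(1578)/6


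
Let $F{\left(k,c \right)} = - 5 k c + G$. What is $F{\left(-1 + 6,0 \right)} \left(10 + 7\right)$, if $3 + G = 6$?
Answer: $51$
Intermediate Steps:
$G = 3$ ($G = -3 + 6 = 3$)
$F{\left(k,c \right)} = 3 - 5 c k$ ($F{\left(k,c \right)} = - 5 k c + 3 = - 5 c k + 3 = 3 - 5 c k$)
$F{\left(-1 + 6,0 \right)} \left(10 + 7\right) = \left(3 - 0 \left(-1 + 6\right)\right) \left(10 + 7\right) = \left(3 - 0 \cdot 5\right) 17 = \left(3 + 0\right) 17 = 3 \cdot 17 = 51$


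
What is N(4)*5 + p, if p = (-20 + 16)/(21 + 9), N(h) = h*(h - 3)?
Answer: 298/15 ≈ 19.867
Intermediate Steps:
N(h) = h*(-3 + h)
p = -2/15 (p = -4/30 = -4*1/30 = -2/15 ≈ -0.13333)
N(4)*5 + p = (4*(-3 + 4))*5 - 2/15 = (4*1)*5 - 2/15 = 4*5 - 2/15 = 20 - 2/15 = 298/15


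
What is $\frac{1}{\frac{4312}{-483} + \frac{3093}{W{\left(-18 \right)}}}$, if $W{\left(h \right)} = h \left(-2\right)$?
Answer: $\frac{92}{7083} \approx 0.012989$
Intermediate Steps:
$W{\left(h \right)} = - 2 h$
$\frac{1}{\frac{4312}{-483} + \frac{3093}{W{\left(-18 \right)}}} = \frac{1}{\frac{4312}{-483} + \frac{3093}{\left(-2\right) \left(-18\right)}} = \frac{1}{4312 \left(- \frac{1}{483}\right) + \frac{3093}{36}} = \frac{1}{- \frac{616}{69} + 3093 \cdot \frac{1}{36}} = \frac{1}{- \frac{616}{69} + \frac{1031}{12}} = \frac{1}{\frac{7083}{92}} = \frac{92}{7083}$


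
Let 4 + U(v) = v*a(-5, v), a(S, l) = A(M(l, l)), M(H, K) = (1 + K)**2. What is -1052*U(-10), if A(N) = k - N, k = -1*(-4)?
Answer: -805832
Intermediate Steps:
k = 4
A(N) = 4 - N
a(S, l) = 4 - (1 + l)**2
U(v) = -4 + v*(4 - (1 + v)**2)
-1052*U(-10) = -1052*(-4 - 1*(-10)*(-4 + (1 - 10)**2)) = -1052*(-4 - 1*(-10)*(-4 + (-9)**2)) = -1052*(-4 - 1*(-10)*(-4 + 81)) = -1052*(-4 - 1*(-10)*77) = -1052*(-4 + 770) = -1052*766 = -805832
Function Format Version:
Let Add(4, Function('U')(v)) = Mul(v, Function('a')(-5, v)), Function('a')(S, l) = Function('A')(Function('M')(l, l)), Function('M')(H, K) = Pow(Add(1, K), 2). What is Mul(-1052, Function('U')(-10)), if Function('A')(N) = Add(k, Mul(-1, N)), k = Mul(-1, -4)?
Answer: -805832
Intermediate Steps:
k = 4
Function('A')(N) = Add(4, Mul(-1, N))
Function('a')(S, l) = Add(4, Mul(-1, Pow(Add(1, l), 2)))
Function('U')(v) = Add(-4, Mul(v, Add(4, Mul(-1, Pow(Add(1, v), 2)))))
Mul(-1052, Function('U')(-10)) = Mul(-1052, Add(-4, Mul(-1, -10, Add(-4, Pow(Add(1, -10), 2))))) = Mul(-1052, Add(-4, Mul(-1, -10, Add(-4, Pow(-9, 2))))) = Mul(-1052, Add(-4, Mul(-1, -10, Add(-4, 81)))) = Mul(-1052, Add(-4, Mul(-1, -10, 77))) = Mul(-1052, Add(-4, 770)) = Mul(-1052, 766) = -805832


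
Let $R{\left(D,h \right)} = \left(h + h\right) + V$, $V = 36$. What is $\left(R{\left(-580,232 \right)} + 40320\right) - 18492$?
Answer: $22328$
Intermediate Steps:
$R{\left(D,h \right)} = 36 + 2 h$ ($R{\left(D,h \right)} = \left(h + h\right) + 36 = 2 h + 36 = 36 + 2 h$)
$\left(R{\left(-580,232 \right)} + 40320\right) - 18492 = \left(\left(36 + 2 \cdot 232\right) + 40320\right) - 18492 = \left(\left(36 + 464\right) + 40320\right) - 18492 = \left(500 + 40320\right) - 18492 = 40820 - 18492 = 22328$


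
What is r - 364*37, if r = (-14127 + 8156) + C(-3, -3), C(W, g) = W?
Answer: -19442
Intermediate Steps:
r = -5974 (r = (-14127 + 8156) - 3 = -5971 - 3 = -5974)
r - 364*37 = -5974 - 364*37 = -5974 - 1*13468 = -5974 - 13468 = -19442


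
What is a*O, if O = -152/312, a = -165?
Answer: 1045/13 ≈ 80.385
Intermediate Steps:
O = -19/39 (O = -152*1/312 = -19/39 ≈ -0.48718)
a*O = -165*(-19/39) = 1045/13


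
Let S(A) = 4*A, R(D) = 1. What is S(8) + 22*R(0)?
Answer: 54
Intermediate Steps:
S(8) + 22*R(0) = 4*8 + 22*1 = 32 + 22 = 54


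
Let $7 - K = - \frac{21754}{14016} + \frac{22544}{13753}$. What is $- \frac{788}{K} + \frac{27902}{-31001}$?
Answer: $- \frac{32507696898022}{282945785989} \approx -114.89$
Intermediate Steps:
$K = \frac{9126989}{1320288}$ ($K = 7 - \left(- \frac{21754}{14016} + \frac{22544}{13753}\right) = 7 - \left(\left(-21754\right) \frac{1}{14016} + 22544 \cdot \frac{1}{13753}\right) = 7 - \left(- \frac{149}{96} + \frac{22544}{13753}\right) = 7 - \frac{115027}{1320288} = \frac{9126989}{1320288} \approx 6.9129$)
$- \frac{788}{K} + \frac{27902}{-31001} = - \frac{788}{\frac{9126989}{1320288}} + \frac{27902}{-31001} = \left(-788\right) \frac{1320288}{9126989} + 27902 \left(- \frac{1}{31001}\right) = - \frac{1040386944}{9126989} - \frac{27902}{31001} = - \frac{32507696898022}{282945785989}$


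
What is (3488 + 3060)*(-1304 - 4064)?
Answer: -35149664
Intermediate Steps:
(3488 + 3060)*(-1304 - 4064) = 6548*(-5368) = -35149664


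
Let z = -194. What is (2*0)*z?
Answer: 0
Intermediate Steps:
(2*0)*z = (2*0)*(-194) = 0*(-194) = 0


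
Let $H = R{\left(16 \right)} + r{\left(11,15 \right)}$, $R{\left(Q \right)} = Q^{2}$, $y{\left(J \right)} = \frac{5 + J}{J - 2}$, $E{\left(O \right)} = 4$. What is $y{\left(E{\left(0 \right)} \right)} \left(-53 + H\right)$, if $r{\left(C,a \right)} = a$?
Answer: $981$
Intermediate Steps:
$y{\left(J \right)} = \frac{5 + J}{-2 + J}$
$H = 271$ ($H = 16^{2} + 15 = 256 + 15 = 271$)
$y{\left(E{\left(0 \right)} \right)} \left(-53 + H\right) = \frac{5 + 4}{-2 + 4} \left(-53 + 271\right) = \frac{1}{2} \cdot 9 \cdot 218 = \frac{9}{2} \cdot 218 = 981$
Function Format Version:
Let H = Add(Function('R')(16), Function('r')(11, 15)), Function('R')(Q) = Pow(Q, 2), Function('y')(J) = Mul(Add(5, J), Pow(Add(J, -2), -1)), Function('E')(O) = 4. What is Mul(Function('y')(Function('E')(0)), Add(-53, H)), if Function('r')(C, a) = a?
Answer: 981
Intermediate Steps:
Function('y')(J) = Mul(Pow(Add(-2, J), -1), Add(5, J)) (Function('y')(J) = Mul(Add(5, J), Pow(Add(-2, J), -1)) = Mul(Pow(Add(-2, J), -1), Add(5, J)))
H = 271 (H = Add(Pow(16, 2), 15) = Add(256, 15) = 271)
Mul(Function('y')(Function('E')(0)), Add(-53, H)) = Mul(Mul(Pow(Add(-2, 4), -1), Add(5, 4)), Add(-53, 271)) = Mul(Mul(Pow(2, -1), 9), 218) = Mul(Mul(Rational(1, 2), 9), 218) = Mul(Rational(9, 2), 218) = 981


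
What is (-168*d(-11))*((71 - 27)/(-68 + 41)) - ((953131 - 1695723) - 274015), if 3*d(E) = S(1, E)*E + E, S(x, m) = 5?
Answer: 9095255/9 ≈ 1.0106e+6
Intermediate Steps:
d(E) = 2*E (d(E) = (5*E + E)/3 = (6*E)/3 = 2*E)
(-168*d(-11))*((71 - 27)/(-68 + 41)) - ((953131 - 1695723) - 274015) = (-336*(-11))*((71 - 27)/(-68 + 41)) - ((953131 - 1695723) - 274015) = (-168*(-22))*(44/(-27)) - (-742592 - 274015) = 3696*(44*(-1/27)) - 1*(-1016607) = 3696*(-44/27) + 1016607 = -54208/9 + 1016607 = 9095255/9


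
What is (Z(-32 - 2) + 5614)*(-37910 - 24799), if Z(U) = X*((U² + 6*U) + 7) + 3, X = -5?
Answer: -51546798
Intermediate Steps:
Z(U) = -32 - 30*U - 5*U² (Z(U) = -5*((U² + 6*U) + 7) + 3 = -5*(7 + U² + 6*U) + 3 = (-35 - 30*U - 5*U²) + 3 = -32 - 30*U - 5*U²)
(Z(-32 - 2) + 5614)*(-37910 - 24799) = ((-32 - 30*(-32 - 2) - 5*(-32 - 2)²) + 5614)*(-37910 - 24799) = ((-32 - 30*(-34) - 5*(-34)²) + 5614)*(-62709) = ((-32 + 1020 - 5*1156) + 5614)*(-62709) = ((-32 + 1020 - 5780) + 5614)*(-62709) = (-4792 + 5614)*(-62709) = 822*(-62709) = -51546798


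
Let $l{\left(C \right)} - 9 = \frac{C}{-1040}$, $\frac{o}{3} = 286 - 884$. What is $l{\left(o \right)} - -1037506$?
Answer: $\frac{41500669}{40} \approx 1.0375 \cdot 10^{6}$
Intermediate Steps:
$o = -1794$ ($o = 3 \left(286 - 884\right) = 3 \left(-598\right) = -1794$)
$l{\left(C \right)} = 9 - \frac{C}{1040}$ ($l{\left(C \right)} = 9 + \frac{C}{-1040} = 9 + C \left(- \frac{1}{1040}\right) = 9 - \frac{C}{1040}$)
$l{\left(o \right)} - -1037506 = \left(9 - - \frac{69}{40}\right) - -1037506 = \left(9 + \frac{69}{40}\right) + 1037506 = \frac{429}{40} + 1037506 = \frac{41500669}{40}$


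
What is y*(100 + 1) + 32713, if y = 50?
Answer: 37763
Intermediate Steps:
y*(100 + 1) + 32713 = 50*(100 + 1) + 32713 = 50*101 + 32713 = 5050 + 32713 = 37763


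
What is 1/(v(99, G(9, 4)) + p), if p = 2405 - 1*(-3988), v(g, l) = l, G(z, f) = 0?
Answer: 1/6393 ≈ 0.00015642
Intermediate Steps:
p = 6393 (p = 2405 + 3988 = 6393)
1/(v(99, G(9, 4)) + p) = 1/(0 + 6393) = 1/6393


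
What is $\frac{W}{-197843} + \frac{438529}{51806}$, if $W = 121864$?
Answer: $\frac{80446606563}{10249454458} \approx 7.8489$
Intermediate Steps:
$\frac{W}{-197843} + \frac{438529}{51806} = \frac{121864}{-197843} + \frac{438529}{51806} = 121864 \left(- \frac{1}{197843}\right) + 438529 \cdot \frac{1}{51806} = - \frac{121864}{197843} + \frac{438529}{51806} = \frac{80446606563}{10249454458}$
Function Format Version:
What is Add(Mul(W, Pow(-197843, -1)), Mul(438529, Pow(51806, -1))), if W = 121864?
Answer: Rational(80446606563, 10249454458) ≈ 7.8489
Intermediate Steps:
Add(Mul(W, Pow(-197843, -1)), Mul(438529, Pow(51806, -1))) = Add(Mul(121864, Pow(-197843, -1)), Mul(438529, Pow(51806, -1))) = Add(Mul(121864, Rational(-1, 197843)), Mul(438529, Rational(1, 51806))) = Add(Rational(-121864, 197843), Rational(438529, 51806)) = Rational(80446606563, 10249454458)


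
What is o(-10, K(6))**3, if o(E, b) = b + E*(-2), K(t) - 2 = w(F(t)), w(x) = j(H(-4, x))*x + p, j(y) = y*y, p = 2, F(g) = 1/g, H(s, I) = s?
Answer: 512000/27 ≈ 18963.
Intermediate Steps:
j(y) = y**2
w(x) = 2 + 16*x (w(x) = (-4)**2*x + 2 = 16*x + 2 = 2 + 16*x)
K(t) = 4 + 16/t (K(t) = 2 + (2 + 16/t) = 4 + 16/t)
o(E, b) = b - 2*E
o(-10, K(6))**3 = ((4 + 16/6) - 2*(-10))**3 = ((4 + 16*(1/6)) + 20)**3 = ((4 + 8/3) + 20)**3 = (20/3 + 20)**3 = (80/3)**3 = 512000/27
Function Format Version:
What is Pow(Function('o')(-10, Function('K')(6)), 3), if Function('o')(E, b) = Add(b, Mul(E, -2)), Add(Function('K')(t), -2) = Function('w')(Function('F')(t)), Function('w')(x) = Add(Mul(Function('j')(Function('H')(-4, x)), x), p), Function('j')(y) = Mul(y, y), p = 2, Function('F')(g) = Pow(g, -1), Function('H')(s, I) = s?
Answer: Rational(512000, 27) ≈ 18963.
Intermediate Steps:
Function('j')(y) = Pow(y, 2)
Function('w')(x) = Add(2, Mul(16, x)) (Function('w')(x) = Add(Mul(Pow(-4, 2), x), 2) = Add(Mul(16, x), 2) = Add(2, Mul(16, x)))
Function('K')(t) = Add(4, Mul(16, Pow(t, -1))) (Function('K')(t) = Add(2, Add(2, Mul(16, Pow(t, -1)))) = Add(4, Mul(16, Pow(t, -1))))
Function('o')(E, b) = Add(b, Mul(-2, E))
Pow(Function('o')(-10, Function('K')(6)), 3) = Pow(Add(Add(4, Mul(16, Pow(6, -1))), Mul(-2, -10)), 3) = Pow(Add(Add(4, Mul(16, Rational(1, 6))), 20), 3) = Pow(Add(Add(4, Rational(8, 3)), 20), 3) = Pow(Add(Rational(20, 3), 20), 3) = Pow(Rational(80, 3), 3) = Rational(512000, 27)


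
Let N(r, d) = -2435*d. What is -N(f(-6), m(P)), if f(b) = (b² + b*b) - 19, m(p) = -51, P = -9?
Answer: -124185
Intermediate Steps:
f(b) = -19 + 2*b² (f(b) = (b² + b²) - 19 = 2*b² - 19 = -19 + 2*b²)
-N(f(-6), m(P)) = -(-2435)*(-51) = -1*124185 = -124185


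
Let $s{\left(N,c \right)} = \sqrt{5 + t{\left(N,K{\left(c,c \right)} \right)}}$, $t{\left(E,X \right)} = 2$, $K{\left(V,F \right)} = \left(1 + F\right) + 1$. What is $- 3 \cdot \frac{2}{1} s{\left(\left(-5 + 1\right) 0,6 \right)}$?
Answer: $- 6 \sqrt{7} \approx -15.875$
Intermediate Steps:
$K{\left(V,F \right)} = 2 + F$
$s{\left(N,c \right)} = \sqrt{7}$ ($s{\left(N,c \right)} = \sqrt{5 + 2} = \sqrt{7}$)
$- 3 \cdot \frac{2}{1} s{\left(\left(-5 + 1\right) 0,6 \right)} = - 3 \cdot \frac{2}{1} \sqrt{7} = - 3 \cdot 2 \cdot 1 \sqrt{7} = \left(-3\right) 2 \sqrt{7} = - 6 \sqrt{7}$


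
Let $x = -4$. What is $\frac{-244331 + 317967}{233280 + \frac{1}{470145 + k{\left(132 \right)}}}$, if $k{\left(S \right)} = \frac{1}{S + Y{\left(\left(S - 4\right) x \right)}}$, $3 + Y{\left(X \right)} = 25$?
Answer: $\frac{2665709022758}{8445007887917} \approx 0.31565$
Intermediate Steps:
$Y{\left(X \right)} = 22$ ($Y{\left(X \right)} = -3 + 25 = 22$)
$k{\left(S \right)} = \frac{1}{22 + S}$ ($k{\left(S \right)} = \frac{1}{S + 22} = \frac{1}{22 + S}$)
$\frac{-244331 + 317967}{233280 + \frac{1}{470145 + k{\left(132 \right)}}} = \frac{-244331 + 317967}{233280 + \frac{1}{470145 + \frac{1}{22 + 132}}} = \frac{73636}{233280 + \frac{1}{470145 + \frac{1}{154}}} = \frac{73636}{233280 + \frac{1}{\frac{72402331}{154}}} = \frac{73636}{233280 + \frac{154}{72402331}} = \frac{73636}{\frac{16890015775834}{72402331}} = 73636 \cdot \frac{72402331}{16890015775834} = \frac{2665709022758}{8445007887917}$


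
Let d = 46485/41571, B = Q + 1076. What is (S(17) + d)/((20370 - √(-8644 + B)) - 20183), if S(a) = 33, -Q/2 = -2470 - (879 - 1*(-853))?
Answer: 2679064/14332757 + 315184*√209/157660327 ≈ 0.21582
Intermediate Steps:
Q = 8404 (Q = -2*(-2470 - (879 - 1*(-853))) = -2*(-2470 - (879 + 853)) = -2*(-2470 - 1*1732) = -2*(-2470 - 1732) = -2*(-4202) = 8404)
B = 9480 (B = 8404 + 1076 = 9480)
d = 5165/4619 (d = 46485*(1/41571) = 5165/4619 ≈ 1.1182)
(S(17) + d)/((20370 - √(-8644 + B)) - 20183) = (33 + 5165/4619)/((20370 - √(-8644 + 9480)) - 20183) = 157592/(4619*((20370 - √836) - 20183)) = 157592/(4619*((20370 - 2*√209) - 20183)) = 157592/(4619*(187 - 2*√209))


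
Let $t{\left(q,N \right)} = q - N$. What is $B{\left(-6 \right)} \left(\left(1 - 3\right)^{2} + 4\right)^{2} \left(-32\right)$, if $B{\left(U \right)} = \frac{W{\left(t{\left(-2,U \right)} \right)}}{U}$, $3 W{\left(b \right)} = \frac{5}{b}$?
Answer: $\frac{1280}{9} \approx 142.22$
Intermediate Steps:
$W{\left(b \right)} = \frac{5}{3 b}$ ($W{\left(b \right)} = \frac{5 \frac{1}{b}}{3} = \frac{5}{3 b}$)
$B{\left(U \right)} = \frac{5}{3 U \left(-2 - U\right)}$ ($B{\left(U \right)} = \frac{\frac{5}{3} \frac{1}{-2 - U}}{U} = \frac{5}{3 U \left(-2 - U\right)}$)
$B{\left(-6 \right)} \left(\left(1 - 3\right)^{2} + 4\right)^{2} \left(-32\right) = - \frac{5}{3 \left(-6\right) \left(2 - 6\right)} \left(\left(1 - 3\right)^{2} + 4\right)^{2} \left(-32\right) = \left(- \frac{5}{3}\right) \left(- \frac{1}{6}\right) \frac{1}{-4} \left(\left(-2\right)^{2} + 4\right)^{2} \left(-32\right) = \left(- \frac{5}{3}\right) \left(- \frac{1}{6}\right) \left(- \frac{1}{4}\right) \left(4 + 4\right)^{2} \left(-32\right) = - \frac{5 \cdot 8^{2}}{72} \left(-32\right) = \left(- \frac{5}{72}\right) 64 \left(-32\right) = \left(- \frac{40}{9}\right) \left(-32\right) = \frac{1280}{9}$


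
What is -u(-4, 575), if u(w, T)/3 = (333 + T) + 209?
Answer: -3351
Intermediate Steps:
u(w, T) = 1626 + 3*T (u(w, T) = 3*((333 + T) + 209) = 3*(542 + T) = 1626 + 3*T)
-u(-4, 575) = -(1626 + 3*575) = -(1626 + 1725) = -1*3351 = -3351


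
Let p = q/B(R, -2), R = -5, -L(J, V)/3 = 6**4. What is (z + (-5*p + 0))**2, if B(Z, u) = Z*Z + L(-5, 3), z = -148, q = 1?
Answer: 326862614961/14922769 ≈ 21904.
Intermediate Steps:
L(J, V) = -3888 (L(J, V) = -3*6**4 = -3*1296 = -3888)
B(Z, u) = -3888 + Z**2 (B(Z, u) = Z*Z - 3888 = Z**2 - 3888 = -3888 + Z**2)
p = -1/3863 (p = 1/(-3888 + (-5)**2) = 1/(-3888 + 25) = 1/(-3863) = 1*(-1/3863) = -1/3863 ≈ -0.00025887)
(z + (-5*p + 0))**2 = (-148 + (-5*(-1/3863) + 0))**2 = (-148 + (5/3863 + 0))**2 = (-148 + 5/3863)**2 = (-571719/3863)**2 = 326862614961/14922769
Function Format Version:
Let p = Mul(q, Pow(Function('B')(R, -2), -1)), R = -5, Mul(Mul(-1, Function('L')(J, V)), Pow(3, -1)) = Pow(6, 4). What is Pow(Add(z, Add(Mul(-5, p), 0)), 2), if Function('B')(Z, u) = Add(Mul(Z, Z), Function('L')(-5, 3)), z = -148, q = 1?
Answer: Rational(326862614961, 14922769) ≈ 21904.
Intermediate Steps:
Function('L')(J, V) = -3888 (Function('L')(J, V) = Mul(-3, Pow(6, 4)) = Mul(-3, 1296) = -3888)
Function('B')(Z, u) = Add(-3888, Pow(Z, 2)) (Function('B')(Z, u) = Add(Mul(Z, Z), -3888) = Add(Pow(Z, 2), -3888) = Add(-3888, Pow(Z, 2)))
p = Rational(-1, 3863) (p = Mul(1, Pow(Add(-3888, Pow(-5, 2)), -1)) = Mul(1, Pow(Add(-3888, 25), -1)) = Mul(1, Pow(-3863, -1)) = Mul(1, Rational(-1, 3863)) = Rational(-1, 3863) ≈ -0.00025887)
Pow(Add(z, Add(Mul(-5, p), 0)), 2) = Pow(Add(-148, Add(Mul(-5, Rational(-1, 3863)), 0)), 2) = Pow(Add(-148, Add(Rational(5, 3863), 0)), 2) = Pow(Add(-148, Rational(5, 3863)), 2) = Pow(Rational(-571719, 3863), 2) = Rational(326862614961, 14922769)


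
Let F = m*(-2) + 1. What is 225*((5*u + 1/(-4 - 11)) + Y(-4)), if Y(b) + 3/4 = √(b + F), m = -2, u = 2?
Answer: 9165/4 ≈ 2291.3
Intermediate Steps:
F = 5 (F = -2*(-2) + 1 = 4 + 1 = 5)
Y(b) = -¾ + √(5 + b) (Y(b) = -¾ + √(b + 5) = -¾ + √(5 + b))
225*((5*u + 1/(-4 - 11)) + Y(-4)) = 225*((5*2 + 1/(-4 - 11)) + (-¾ + √(5 - 4))) = 225*((10 + 1/(-15)) + (-¾ + √1)) = 225*((10 - 1/15) + (-¾ + 1)) = 225*(149/15 + ¼) = 225*(611/60) = 9165/4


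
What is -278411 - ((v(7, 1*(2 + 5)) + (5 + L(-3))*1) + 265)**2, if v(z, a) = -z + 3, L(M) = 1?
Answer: -349700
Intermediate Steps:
v(z, a) = 3 - z
-278411 - ((v(7, 1*(2 + 5)) + (5 + L(-3))*1) + 265)**2 = -278411 - (((3 - 1*7) + (5 + 1)*1) + 265)**2 = -278411 - (((3 - 7) + 6*1) + 265)**2 = -278411 - ((-4 + 6) + 265)**2 = -278411 - (2 + 265)**2 = -278411 - 1*267**2 = -278411 - 1*71289 = -278411 - 71289 = -349700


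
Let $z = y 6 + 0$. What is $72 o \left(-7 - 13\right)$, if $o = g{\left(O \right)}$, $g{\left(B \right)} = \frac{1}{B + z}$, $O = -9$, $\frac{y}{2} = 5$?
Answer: $- \frac{480}{17} \approx -28.235$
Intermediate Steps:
$y = 10$ ($y = 2 \cdot 5 = 10$)
$z = 60$ ($z = 10 \cdot 6 + 0 = 60 + 0 = 60$)
$g{\left(B \right)} = \frac{1}{60 + B}$ ($g{\left(B \right)} = \frac{1}{B + 60} = \frac{1}{60 + B}$)
$o = \frac{1}{51}$ ($o = \frac{1}{60 - 9} = \frac{1}{51} \approx 0.019608$)
$72 o \left(-7 - 13\right) = 72 \cdot \frac{1}{51} \left(-7 - 13\right) = \frac{24}{17} \left(-20\right) = - \frac{480}{17}$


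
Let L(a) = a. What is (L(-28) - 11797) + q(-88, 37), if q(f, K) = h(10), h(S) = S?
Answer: -11815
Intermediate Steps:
q(f, K) = 10
(L(-28) - 11797) + q(-88, 37) = (-28 - 11797) + 10 = -11825 + 10 = -11815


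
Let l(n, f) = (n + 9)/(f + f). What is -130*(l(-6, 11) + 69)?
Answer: -98865/11 ≈ -8987.7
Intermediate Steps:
l(n, f) = (9 + n)/(2*f) (l(n, f) = (9 + n)/((2*f)) = (9 + n)*(1/(2*f)) = (9 + n)/(2*f))
-130*(l(-6, 11) + 69) = -130*((½)*(9 - 6)/11 + 69) = -130*((½)*(1/11)*3 + 69) = -130*(3/22 + 69) = -130*1521/22 = -98865/11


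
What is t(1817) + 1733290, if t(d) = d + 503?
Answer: 1735610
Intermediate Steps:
t(d) = 503 + d
t(1817) + 1733290 = (503 + 1817) + 1733290 = 2320 + 1733290 = 1735610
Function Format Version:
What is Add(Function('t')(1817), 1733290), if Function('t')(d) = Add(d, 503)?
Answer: 1735610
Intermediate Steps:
Function('t')(d) = Add(503, d)
Add(Function('t')(1817), 1733290) = Add(Add(503, 1817), 1733290) = Add(2320, 1733290) = 1735610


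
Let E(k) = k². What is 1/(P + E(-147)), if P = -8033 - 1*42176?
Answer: -1/28600 ≈ -3.4965e-5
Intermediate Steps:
P = -50209 (P = -8033 - 42176 = -50209)
1/(P + E(-147)) = 1/(-50209 + (-147)²) = 1/(-50209 + 21609) = 1/(-28600) = -1/28600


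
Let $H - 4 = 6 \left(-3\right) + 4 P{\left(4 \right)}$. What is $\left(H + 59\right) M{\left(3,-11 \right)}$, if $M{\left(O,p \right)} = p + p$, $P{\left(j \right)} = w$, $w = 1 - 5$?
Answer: $-638$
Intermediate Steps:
$w = -4$ ($w = 1 - 5 = -4$)
$P{\left(j \right)} = -4$
$M{\left(O,p \right)} = 2 p$
$H = -30$ ($H = 4 + \left(6 \left(-3\right) + 4 \left(-4\right)\right) = 4 - 34 = -30$)
$\left(H + 59\right) M{\left(3,-11 \right)} = \left(-30 + 59\right) 2 \left(-11\right) = 29 \left(-22\right) = -638$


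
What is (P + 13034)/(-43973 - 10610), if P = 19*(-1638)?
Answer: 18088/54583 ≈ 0.33139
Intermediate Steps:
P = -31122
(P + 13034)/(-43973 - 10610) = (-31122 + 13034)/(-43973 - 10610) = -18088/(-54583) = -18088*(-1/54583) = 18088/54583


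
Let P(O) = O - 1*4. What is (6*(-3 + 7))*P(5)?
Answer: 24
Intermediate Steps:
P(O) = -4 + O (P(O) = O - 4 = -4 + O)
(6*(-3 + 7))*P(5) = (6*(-3 + 7))*(-4 + 5) = (6*4)*1 = 24*1 = 24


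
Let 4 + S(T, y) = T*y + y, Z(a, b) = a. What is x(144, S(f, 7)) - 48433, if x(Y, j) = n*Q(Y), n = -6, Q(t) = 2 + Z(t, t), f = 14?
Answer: -49309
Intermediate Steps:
Q(t) = 2 + t
S(T, y) = -4 + y + T*y (S(T, y) = -4 + (T*y + y) = -4 + (y + T*y) = -4 + y + T*y)
x(Y, j) = -12 - 6*Y (x(Y, j) = -6*(2 + Y) = -12 - 6*Y)
x(144, S(f, 7)) - 48433 = (-12 - 6*144) - 48433 = (-12 - 864) - 48433 = -876 - 48433 = -49309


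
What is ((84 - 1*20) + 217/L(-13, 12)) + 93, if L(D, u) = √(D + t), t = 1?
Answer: 157 - 217*I*√3/6 ≈ 157.0 - 62.643*I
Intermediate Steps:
L(D, u) = √(1 + D) (L(D, u) = √(D + 1) = √(1 + D))
((84 - 1*20) + 217/L(-13, 12)) + 93 = ((84 - 1*20) + 217/(√(1 - 13))) + 93 = ((84 - 20) + 217/(√(-12))) + 93 = (64 + 217/((2*I*√3))) + 93 = (64 + 217*(-I*√3/6)) + 93 = (64 - 217*I*√3/6) + 93 = 157 - 217*I*√3/6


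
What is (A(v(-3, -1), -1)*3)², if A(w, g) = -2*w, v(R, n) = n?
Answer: 36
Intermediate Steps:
(A(v(-3, -1), -1)*3)² = (-2*(-1)*3)² = (2*3)² = 6² = 36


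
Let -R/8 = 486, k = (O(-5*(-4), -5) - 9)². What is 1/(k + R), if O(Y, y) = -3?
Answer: -1/3744 ≈ -0.00026709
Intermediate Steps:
k = 144 (k = (-3 - 9)² = (-12)² = 144)
R = -3888 (R = -8*486 = -3888)
1/(k + R) = 1/(144 - 3888) = 1/(-3744) = -1/3744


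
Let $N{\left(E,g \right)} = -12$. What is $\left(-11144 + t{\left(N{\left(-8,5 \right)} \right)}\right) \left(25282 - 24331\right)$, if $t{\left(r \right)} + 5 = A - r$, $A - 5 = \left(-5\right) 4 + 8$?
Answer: $-10597944$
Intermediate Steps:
$A = -7$ ($A = 5 + \left(\left(-5\right) 4 + 8\right) = 5 + \left(-20 + 8\right) = 5 - 12 = -7$)
$t{\left(r \right)} = -12 - r$ ($t{\left(r \right)} = -5 - \left(7 + r\right) = -12 - r$)
$\left(-11144 + t{\left(N{\left(-8,5 \right)} \right)}\right) \left(25282 - 24331\right) = \left(-11144 - 0\right) \left(25282 - 24331\right) = \left(-11144 + \left(-12 + 12\right)\right) 951 = \left(-11144 + 0\right) 951 = \left(-11144\right) 951 = -10597944$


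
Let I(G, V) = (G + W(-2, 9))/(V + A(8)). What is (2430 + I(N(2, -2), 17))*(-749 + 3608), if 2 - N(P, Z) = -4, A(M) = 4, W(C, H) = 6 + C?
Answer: 48641120/7 ≈ 6.9487e+6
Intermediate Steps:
N(P, Z) = 6 (N(P, Z) = 2 - 1*(-4) = 2 + 4 = 6)
I(G, V) = (4 + G)/(4 + V) (I(G, V) = (G + (6 - 2))/(V + 4) = (G + 4)/(4 + V) = (4 + G)/(4 + V))
(2430 + I(N(2, -2), 17))*(-749 + 3608) = (2430 + (4 + 6)/(4 + 17))*(-749 + 3608) = (2430 + 10/21)*2859 = (51040/21)*2859 = 48641120/7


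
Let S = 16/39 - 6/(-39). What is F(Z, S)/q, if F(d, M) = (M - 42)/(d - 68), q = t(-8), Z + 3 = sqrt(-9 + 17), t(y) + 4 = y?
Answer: -28684/588861 - 808*sqrt(2)/588861 ≈ -0.050651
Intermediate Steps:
t(y) = -4 + y
Z = -3 + 2*sqrt(2) (Z = -3 + sqrt(-9 + 17) = -3 + sqrt(8) = -3 + 2*sqrt(2) ≈ -0.17157)
S = 22/39 (S = 16*(1/39) - 6*(-1/39) = 16/39 + 2/13 = 22/39 ≈ 0.56410)
q = -12 (q = -4 - 8 = -12)
F(d, M) = (-42 + M)/(-68 + d)
F(Z, S)/q = ((-42 + 22/39)/(-68 + (-3 + 2*sqrt(2))))/(-12) = (-1616/39/(-71 + 2*sqrt(2)))*(-1/12) = -1616/(39*(-71 + 2*sqrt(2)))*(-1/12) = 404/(117*(-71 + 2*sqrt(2)))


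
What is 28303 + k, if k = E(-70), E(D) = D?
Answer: 28233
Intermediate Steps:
k = -70
28303 + k = 28303 - 70 = 28233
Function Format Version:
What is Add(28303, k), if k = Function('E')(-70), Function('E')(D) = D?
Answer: 28233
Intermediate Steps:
k = -70
Add(28303, k) = Add(28303, -70) = 28233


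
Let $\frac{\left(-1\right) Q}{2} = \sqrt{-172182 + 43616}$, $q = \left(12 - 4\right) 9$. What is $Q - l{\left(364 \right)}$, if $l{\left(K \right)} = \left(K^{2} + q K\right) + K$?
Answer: $-159068 - 2 i \sqrt{128566} \approx -1.5907 \cdot 10^{5} - 717.12 i$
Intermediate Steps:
$q = 72$ ($q = 8 \cdot 9 = 72$)
$Q = - 2 i \sqrt{128566}$ ($Q = - 2 \sqrt{-172182 + 43616} = - 2 \sqrt{-128566} = - 2 i \sqrt{128566} \approx - 717.12 i$)
$l{\left(K \right)} = K^{2} + 73 K$ ($l{\left(K \right)} = \left(K^{2} + 72 K\right) + K = K^{2} + 73 K$)
$Q - l{\left(364 \right)} = - 2 i \sqrt{128566} - 364 \left(73 + 364\right) = - 2 i \sqrt{128566} - 364 \cdot 437 = - 2 i \sqrt{128566} - 159068 = -159068 - 2 i \sqrt{128566}$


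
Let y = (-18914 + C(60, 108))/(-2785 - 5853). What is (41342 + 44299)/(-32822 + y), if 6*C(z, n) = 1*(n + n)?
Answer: -123294493/47249593 ≈ -2.6094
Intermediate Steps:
C(z, n) = n/3 (C(z, n) = (1*(n + n))/6 = (1*(2*n))/6 = (2*n)/6 = n/3)
y = 9439/4319 (y = (-18914 + (1/3)*108)/(-2785 - 5853) = (-18914 + 36)/(-8638) = -18878*(-1/8638) = 9439/4319 ≈ 2.1855)
(41342 + 44299)/(-32822 + y) = (41342 + 44299)/(-32822 + 9439/4319) = 85641/(-141748779/4319) = 85641*(-4319/141748779) = -123294493/47249593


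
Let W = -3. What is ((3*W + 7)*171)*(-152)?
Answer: 51984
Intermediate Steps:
((3*W + 7)*171)*(-152) = ((3*(-3) + 7)*171)*(-152) = ((-9 + 7)*171)*(-152) = -2*171*(-152) = -342*(-152) = 51984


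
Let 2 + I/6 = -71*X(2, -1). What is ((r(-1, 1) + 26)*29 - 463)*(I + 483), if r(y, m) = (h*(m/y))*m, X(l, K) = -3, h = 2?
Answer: 407517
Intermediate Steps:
r(y, m) = 2*m²/y (r(y, m) = (2*(m/y))*m = (2*m/y)*m = 2*m²/y)
I = 1266 (I = -12 + 6*(-71*(-3)) = -12 + 6*213 = -12 + 1278 = 1266)
((r(-1, 1) + 26)*29 - 463)*(I + 483) = ((2*1²/(-1) + 26)*29 - 463)*(1266 + 483) = ((2*1*(-1) + 26)*29 - 463)*1749 = ((-2 + 26)*29 - 463)*1749 = (24*29 - 463)*1749 = (696 - 463)*1749 = 233*1749 = 407517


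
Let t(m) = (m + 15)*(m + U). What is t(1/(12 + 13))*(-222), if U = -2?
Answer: 4090128/625 ≈ 6544.2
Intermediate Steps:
t(m) = (-2 + m)*(15 + m) (t(m) = (m + 15)*(m - 2) = (15 + m)*(-2 + m) = (-2 + m)*(15 + m))
t(1/(12 + 13))*(-222) = (-30 + (1/(12 + 13))**2 + 13/(12 + 13))*(-222) = (-30 + (1/25)**2 + 13/25)*(-222) = (-30 + (1/25)**2 + 13*(1/25))*(-222) = (-30 + 1/625 + 13/25)*(-222) = -18424/625*(-222) = 4090128/625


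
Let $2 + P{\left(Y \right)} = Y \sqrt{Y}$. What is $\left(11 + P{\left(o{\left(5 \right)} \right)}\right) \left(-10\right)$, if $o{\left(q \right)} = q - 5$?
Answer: $-90$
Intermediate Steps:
$o{\left(q \right)} = -5 + q$ ($o{\left(q \right)} = q - 5 = -5 + q$)
$P{\left(Y \right)} = -2 + Y^{\frac{3}{2}}$ ($P{\left(Y \right)} = -2 + Y \sqrt{Y} = -2 + Y^{\frac{3}{2}}$)
$\left(11 + P{\left(o{\left(5 \right)} \right)}\right) \left(-10\right) = \left(11 - \left(2 - \left(-5 + 5\right)^{\frac{3}{2}}\right)\right) \left(-10\right) = \left(11 - \left(2 - 0^{\frac{3}{2}}\right)\right) \left(-10\right) = \left(11 + \left(-2 + 0\right)\right) \left(-10\right) = \left(11 - 2\right) \left(-10\right) = 9 \left(-10\right) = -90$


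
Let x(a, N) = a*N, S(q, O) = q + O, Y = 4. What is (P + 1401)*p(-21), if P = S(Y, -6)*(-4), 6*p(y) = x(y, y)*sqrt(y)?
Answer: 207123*I*sqrt(21)/2 ≈ 4.7458e+5*I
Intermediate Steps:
S(q, O) = O + q
x(a, N) = N*a
p(y) = y**(5/2)/6 (p(y) = ((y*y)*sqrt(y))/6 = (y**2*sqrt(y))/6 = y**(5/2)/6)
P = 8 (P = (-6 + 4)*(-4) = -2*(-4) = 8)
(P + 1401)*p(-21) = (8 + 1401)*((-21)**(5/2)/6) = 1409*((441*I*sqrt(21))/6) = 1409*(147*I*sqrt(21)/2) = 207123*I*sqrt(21)/2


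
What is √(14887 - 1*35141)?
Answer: I*√20254 ≈ 142.32*I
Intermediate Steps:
√(14887 - 1*35141) = √(14887 - 35141) = √(-20254) = I*√20254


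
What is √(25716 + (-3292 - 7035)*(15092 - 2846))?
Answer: I*√126438726 ≈ 11245.0*I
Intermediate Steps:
√(25716 + (-3292 - 7035)*(15092 - 2846)) = √(25716 - 10327*12246) = √(25716 - 126464442) = √(-126438726) = I*√126438726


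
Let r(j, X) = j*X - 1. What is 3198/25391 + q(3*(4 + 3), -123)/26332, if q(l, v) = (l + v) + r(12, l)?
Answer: 87992995/668595812 ≈ 0.13161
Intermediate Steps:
r(j, X) = -1 + X*j (r(j, X) = X*j - 1 = -1 + X*j)
q(l, v) = -1 + v + 13*l (q(l, v) = (l + v) + (-1 + l*12) = (l + v) + (-1 + 12*l) = -1 + v + 13*l)
3198/25391 + q(3*(4 + 3), -123)/26332 = 3198/25391 + (-1 - 123 + 13*(3*(4 + 3)))/26332 = 3198*(1/25391) + (-1 - 123 + 13*(3*7))*(1/26332) = 3198/25391 + (-1 - 123 + 13*21)*(1/26332) = 3198/25391 + (-1 - 123 + 273)*(1/26332) = 3198/25391 + 149*(1/26332) = 3198/25391 + 149/26332 = 87992995/668595812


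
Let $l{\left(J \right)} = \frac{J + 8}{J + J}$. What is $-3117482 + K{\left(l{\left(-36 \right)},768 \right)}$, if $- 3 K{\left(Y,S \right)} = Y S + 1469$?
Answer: $- \frac{28062641}{9} \approx -3.1181 \cdot 10^{6}$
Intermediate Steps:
$l{\left(J \right)} = \frac{8 + J}{2 J}$
$K{\left(Y,S \right)} = - \frac{1469}{3} - \frac{S Y}{3}$ ($K{\left(Y,S \right)} = - \frac{Y S + 1469}{3} = - \frac{S Y + 1469}{3} = - \frac{1469 + S Y}{3} = - \frac{1469}{3} - \frac{S Y}{3}$)
$-3117482 + K{\left(l{\left(-36 \right)},768 \right)} = -3117482 - \left(\frac{1469}{3} + 256 \frac{8 - 36}{2 \left(-36\right)}\right) = -3117482 - \left(\frac{1469}{3} + 256 \cdot \frac{1}{2} \left(- \frac{1}{36}\right) \left(-28\right)\right) = -3117482 - \left(\frac{1469}{3} + 256 \cdot \frac{7}{18}\right) = -3117482 - \frac{5303}{9} = - \frac{28062641}{9}$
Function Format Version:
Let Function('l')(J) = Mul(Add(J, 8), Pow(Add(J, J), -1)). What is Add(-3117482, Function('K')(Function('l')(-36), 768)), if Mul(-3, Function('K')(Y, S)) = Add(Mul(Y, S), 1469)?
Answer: Rational(-28062641, 9) ≈ -3.1181e+6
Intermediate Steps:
Function('l')(J) = Mul(Rational(1, 2), Pow(J, -1), Add(8, J)) (Function('l')(J) = Mul(Add(8, J), Pow(Mul(2, J), -1)) = Mul(Add(8, J), Mul(Rational(1, 2), Pow(J, -1))) = Mul(Rational(1, 2), Pow(J, -1), Add(8, J)))
Function('K')(Y, S) = Add(Rational(-1469, 3), Mul(Rational(-1, 3), S, Y)) (Function('K')(Y, S) = Mul(Rational(-1, 3), Add(Mul(Y, S), 1469)) = Mul(Rational(-1, 3), Add(Mul(S, Y), 1469)) = Mul(Rational(-1, 3), Add(1469, Mul(S, Y))) = Add(Rational(-1469, 3), Mul(Rational(-1, 3), S, Y)))
Add(-3117482, Function('K')(Function('l')(-36), 768)) = Add(-3117482, Add(Rational(-1469, 3), Mul(Rational(-1, 3), 768, Mul(Rational(1, 2), Pow(-36, -1), Add(8, -36))))) = Add(-3117482, Add(Rational(-1469, 3), Mul(Rational(-1, 3), 768, Mul(Rational(1, 2), Rational(-1, 36), -28)))) = Add(-3117482, Add(Rational(-1469, 3), Mul(Rational(-1, 3), 768, Rational(7, 18)))) = Add(-3117482, Add(Rational(-1469, 3), Rational(-896, 9))) = Add(-3117482, Rational(-5303, 9)) = Rational(-28062641, 9)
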